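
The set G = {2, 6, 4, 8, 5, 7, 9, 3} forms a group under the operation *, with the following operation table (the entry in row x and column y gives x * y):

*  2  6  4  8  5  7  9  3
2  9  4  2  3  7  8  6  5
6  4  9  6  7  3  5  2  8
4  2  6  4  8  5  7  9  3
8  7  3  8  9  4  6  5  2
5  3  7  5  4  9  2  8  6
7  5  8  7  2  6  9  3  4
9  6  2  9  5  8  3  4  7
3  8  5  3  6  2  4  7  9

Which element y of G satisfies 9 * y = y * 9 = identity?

9

First locate the identity: row 4 matches the header, so 4 is the identity.
Scan row 9 for 4: 9 * 9 = 4. Hence 9^(-1) = 9.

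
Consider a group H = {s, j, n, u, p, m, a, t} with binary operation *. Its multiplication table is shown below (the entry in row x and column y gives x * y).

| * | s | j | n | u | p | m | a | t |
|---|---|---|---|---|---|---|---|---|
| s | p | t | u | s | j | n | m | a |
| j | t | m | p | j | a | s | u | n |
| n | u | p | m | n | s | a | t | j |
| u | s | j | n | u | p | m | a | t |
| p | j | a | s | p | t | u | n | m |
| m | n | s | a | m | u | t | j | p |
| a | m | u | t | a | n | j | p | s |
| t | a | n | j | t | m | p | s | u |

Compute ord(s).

8

The identity element is u (its row matches the header).
s^1 = s
s^2 = s * s = p
s^3 = p * s = j
s^4 = j * s = t
s^5 = t * s = a
s^6 = a * s = m
s^7 = m * s = n
s^8 = n * s = u
The first power of s equal to the identity is s^8, so ord(s) = 8.
(Structurally, H here is isomorphic to the cyclic group Z_8.)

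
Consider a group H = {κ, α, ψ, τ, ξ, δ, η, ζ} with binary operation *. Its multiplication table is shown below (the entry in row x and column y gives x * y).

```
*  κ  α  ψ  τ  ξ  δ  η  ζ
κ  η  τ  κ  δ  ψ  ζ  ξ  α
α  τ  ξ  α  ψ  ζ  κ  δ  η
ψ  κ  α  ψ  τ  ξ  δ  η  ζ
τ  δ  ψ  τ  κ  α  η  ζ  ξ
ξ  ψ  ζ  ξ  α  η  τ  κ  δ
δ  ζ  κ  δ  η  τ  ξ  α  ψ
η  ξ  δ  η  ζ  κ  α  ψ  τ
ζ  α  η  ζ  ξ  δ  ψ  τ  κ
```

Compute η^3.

η

η^1 = η
η^2 = η * η = ψ
η^3 = ψ * η = η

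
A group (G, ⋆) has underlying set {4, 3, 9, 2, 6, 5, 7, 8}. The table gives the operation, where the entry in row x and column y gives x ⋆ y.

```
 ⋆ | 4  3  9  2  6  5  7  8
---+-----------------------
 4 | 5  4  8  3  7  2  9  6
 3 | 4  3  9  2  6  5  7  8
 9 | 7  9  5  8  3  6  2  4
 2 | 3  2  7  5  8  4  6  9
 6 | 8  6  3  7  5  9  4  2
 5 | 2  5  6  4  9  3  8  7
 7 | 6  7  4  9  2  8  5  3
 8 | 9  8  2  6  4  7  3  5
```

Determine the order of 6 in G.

The identity element is 3 (its row matches the header).
6^1 = 6
6^2 = 6 ⋆ 6 = 5
6^3 = 5 ⋆ 6 = 9
6^4 = 9 ⋆ 6 = 3
The first power of 6 equal to the identity is 6^4, so ord(6) = 4.

4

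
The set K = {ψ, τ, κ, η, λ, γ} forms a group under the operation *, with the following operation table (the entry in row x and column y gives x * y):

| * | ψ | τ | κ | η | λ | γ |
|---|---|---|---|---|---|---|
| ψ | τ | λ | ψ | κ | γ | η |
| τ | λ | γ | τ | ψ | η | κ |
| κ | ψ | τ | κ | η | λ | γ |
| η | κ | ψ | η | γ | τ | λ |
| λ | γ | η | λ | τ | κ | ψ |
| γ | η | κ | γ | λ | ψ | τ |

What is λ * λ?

Read row λ, column λ: λ * λ = κ.
(Structurally, K here is isomorphic to the cyclic group Z_6.)

κ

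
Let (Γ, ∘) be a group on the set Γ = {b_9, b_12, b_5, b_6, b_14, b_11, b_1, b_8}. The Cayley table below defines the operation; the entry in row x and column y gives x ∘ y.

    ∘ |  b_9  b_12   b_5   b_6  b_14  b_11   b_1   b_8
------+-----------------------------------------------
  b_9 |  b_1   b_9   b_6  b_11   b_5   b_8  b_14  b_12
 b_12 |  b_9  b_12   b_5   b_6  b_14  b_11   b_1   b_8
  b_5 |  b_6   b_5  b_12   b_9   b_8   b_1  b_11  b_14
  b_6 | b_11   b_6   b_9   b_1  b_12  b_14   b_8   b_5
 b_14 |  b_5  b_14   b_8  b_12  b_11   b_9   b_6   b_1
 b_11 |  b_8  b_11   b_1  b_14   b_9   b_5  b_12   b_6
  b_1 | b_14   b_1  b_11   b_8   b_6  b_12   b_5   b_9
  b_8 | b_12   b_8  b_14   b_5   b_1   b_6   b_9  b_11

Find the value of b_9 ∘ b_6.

b_11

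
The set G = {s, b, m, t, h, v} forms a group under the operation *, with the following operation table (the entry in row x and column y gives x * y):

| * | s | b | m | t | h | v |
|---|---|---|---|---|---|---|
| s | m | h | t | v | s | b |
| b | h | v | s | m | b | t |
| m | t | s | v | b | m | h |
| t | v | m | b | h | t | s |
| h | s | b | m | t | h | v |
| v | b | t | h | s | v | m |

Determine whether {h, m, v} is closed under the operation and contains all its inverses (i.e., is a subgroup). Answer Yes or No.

{h, m, v} contains the identity h.
Checking products: every product of two elements of {h, m, v} (read from the table) lies in {h, m, v}, so the set is closed.
In a finite group, a nonempty closed subset is a subgroup. So {h, m, v} ≤ G.

Yes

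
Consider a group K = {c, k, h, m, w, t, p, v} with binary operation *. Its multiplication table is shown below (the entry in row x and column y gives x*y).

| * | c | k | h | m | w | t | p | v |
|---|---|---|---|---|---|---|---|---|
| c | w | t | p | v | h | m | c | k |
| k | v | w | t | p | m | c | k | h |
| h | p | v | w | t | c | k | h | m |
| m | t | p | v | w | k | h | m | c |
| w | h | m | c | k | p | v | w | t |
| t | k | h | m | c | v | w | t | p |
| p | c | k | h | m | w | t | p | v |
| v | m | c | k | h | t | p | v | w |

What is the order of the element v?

4

The identity element is p (its row matches the header).
v^1 = v
v^2 = v*v = w
v^3 = w*v = t
v^4 = t*v = p
The first power of v equal to the identity is v^4, so ord(v) = 4.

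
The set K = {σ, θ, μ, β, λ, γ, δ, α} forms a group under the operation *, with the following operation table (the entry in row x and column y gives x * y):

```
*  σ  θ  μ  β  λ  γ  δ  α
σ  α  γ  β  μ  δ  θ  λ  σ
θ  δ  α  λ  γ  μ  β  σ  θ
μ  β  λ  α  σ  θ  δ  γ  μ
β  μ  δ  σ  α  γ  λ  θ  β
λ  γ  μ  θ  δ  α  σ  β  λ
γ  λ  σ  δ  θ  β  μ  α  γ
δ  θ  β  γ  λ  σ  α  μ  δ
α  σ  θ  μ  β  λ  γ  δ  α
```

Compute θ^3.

θ

θ^1 = θ
θ^2 = θ * θ = α
θ^3 = α * θ = θ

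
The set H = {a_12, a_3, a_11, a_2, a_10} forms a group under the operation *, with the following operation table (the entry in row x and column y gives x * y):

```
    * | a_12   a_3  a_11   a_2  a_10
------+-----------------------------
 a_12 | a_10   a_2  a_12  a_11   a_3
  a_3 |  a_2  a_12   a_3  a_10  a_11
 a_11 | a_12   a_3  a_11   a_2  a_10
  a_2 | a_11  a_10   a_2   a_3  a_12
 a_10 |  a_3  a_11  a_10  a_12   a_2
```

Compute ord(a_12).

5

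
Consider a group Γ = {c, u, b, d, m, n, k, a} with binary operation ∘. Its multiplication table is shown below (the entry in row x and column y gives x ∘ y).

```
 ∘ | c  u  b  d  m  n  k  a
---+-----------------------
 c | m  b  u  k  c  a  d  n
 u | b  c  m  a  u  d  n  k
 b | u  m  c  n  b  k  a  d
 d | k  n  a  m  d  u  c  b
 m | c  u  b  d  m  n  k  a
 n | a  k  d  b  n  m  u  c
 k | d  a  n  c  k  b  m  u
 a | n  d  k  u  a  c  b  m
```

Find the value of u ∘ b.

Read row u, column b: u ∘ b = m.

m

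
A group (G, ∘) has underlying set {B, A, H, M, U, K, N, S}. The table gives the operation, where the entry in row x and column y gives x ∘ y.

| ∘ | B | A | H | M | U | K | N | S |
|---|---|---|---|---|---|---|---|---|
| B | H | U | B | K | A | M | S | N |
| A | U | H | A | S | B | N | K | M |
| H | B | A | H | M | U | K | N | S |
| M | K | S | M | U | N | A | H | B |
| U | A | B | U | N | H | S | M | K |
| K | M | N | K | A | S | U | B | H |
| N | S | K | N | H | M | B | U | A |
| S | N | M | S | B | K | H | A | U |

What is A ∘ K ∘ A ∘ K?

U

A ∘ K = N
N ∘ A = K
K ∘ K = U
(Structurally, G here is isomorphic to Z_2 x Z_4.)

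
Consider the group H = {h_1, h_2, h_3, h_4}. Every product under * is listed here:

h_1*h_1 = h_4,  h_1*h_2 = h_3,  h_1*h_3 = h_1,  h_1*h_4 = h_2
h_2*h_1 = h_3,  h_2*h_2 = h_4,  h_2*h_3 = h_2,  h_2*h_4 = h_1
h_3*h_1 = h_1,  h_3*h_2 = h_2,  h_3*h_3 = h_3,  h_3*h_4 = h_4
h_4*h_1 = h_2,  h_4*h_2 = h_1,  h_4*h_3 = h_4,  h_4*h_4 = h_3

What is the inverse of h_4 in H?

h_4

First locate the identity: row h_3 matches the header, so h_3 is the identity.
Scan row h_4 for h_3: h_4*h_4 = h_3. Hence h_4^(-1) = h_4.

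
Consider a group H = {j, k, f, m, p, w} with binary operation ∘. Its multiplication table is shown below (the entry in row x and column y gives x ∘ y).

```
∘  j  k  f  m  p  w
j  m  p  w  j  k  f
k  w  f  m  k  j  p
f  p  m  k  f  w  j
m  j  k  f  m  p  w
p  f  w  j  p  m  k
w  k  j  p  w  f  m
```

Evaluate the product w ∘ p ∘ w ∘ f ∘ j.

k

w ∘ p = f
f ∘ w = j
j ∘ f = w
w ∘ j = k
(Structurally, H here is isomorphic to the symmetric group S_3.)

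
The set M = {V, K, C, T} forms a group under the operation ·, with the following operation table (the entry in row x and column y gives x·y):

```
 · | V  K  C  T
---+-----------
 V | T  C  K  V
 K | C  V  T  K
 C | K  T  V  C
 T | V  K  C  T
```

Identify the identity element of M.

The identity e satisfies e·x = x for all x, so its row in the table reproduces the column headers.
Row T reads: V, K, C, T — exactly the header order. So T is the identity.

T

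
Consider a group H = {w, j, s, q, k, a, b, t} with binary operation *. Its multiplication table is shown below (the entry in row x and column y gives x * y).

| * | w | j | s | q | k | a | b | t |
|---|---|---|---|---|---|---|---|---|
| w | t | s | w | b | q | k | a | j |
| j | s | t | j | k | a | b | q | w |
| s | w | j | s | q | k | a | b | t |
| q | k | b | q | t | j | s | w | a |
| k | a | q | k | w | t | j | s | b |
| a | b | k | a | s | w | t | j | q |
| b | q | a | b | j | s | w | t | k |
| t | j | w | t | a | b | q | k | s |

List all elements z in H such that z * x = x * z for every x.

An element z is central iff its row equals its column in the table.
For w: w * q = b ≠ k = q * w, so w ∉ Z.
Checking each element this way leaves Z(H) = {s, t}.

{s, t}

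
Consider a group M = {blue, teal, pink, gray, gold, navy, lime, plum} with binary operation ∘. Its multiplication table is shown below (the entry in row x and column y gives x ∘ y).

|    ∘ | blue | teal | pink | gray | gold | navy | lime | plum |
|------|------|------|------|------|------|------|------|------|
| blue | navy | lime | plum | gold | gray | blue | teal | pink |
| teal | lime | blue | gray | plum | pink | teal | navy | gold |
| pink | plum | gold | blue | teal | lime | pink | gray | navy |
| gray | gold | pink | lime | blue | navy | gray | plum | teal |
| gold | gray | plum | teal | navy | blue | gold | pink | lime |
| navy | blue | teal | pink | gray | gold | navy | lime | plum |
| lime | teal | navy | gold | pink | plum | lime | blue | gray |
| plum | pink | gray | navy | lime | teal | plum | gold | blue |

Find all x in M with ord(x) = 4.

Identity is navy. Compute the order of each non-identity element by repeated multiplication:
  blue: blue → navy  (order 2)
  teal: teal → blue → lime → navy  (order 4)
  pink: pink → blue → plum → navy  (order 4)
  gray: gray → blue → gold → navy  (order 4)
  gold: gold → blue → gray → navy  (order 4)
  lime: lime → blue → teal → navy  (order 4)
  plum: plum → blue → pink → navy  (order 4)
Elements of order 4: {gold, gray, lime, pink, plum, teal}.

{gold, gray, lime, pink, plum, teal}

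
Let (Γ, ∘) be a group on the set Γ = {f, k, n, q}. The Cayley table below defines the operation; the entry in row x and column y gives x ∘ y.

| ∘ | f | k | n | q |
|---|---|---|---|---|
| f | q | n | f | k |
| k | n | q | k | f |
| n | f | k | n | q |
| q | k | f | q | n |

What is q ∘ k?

f

Read row q, column k: q ∘ k = f.
(Structurally, Γ here is isomorphic to the cyclic group Z_4.)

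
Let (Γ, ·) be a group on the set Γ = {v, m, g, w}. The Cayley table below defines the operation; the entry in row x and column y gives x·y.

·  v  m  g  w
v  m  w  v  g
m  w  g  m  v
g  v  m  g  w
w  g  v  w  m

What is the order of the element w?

4

The identity element is g (its row matches the header).
w^1 = w
w^2 = w·w = m
w^3 = m·w = v
w^4 = v·w = g
The first power of w equal to the identity is w^4, so ord(w) = 4.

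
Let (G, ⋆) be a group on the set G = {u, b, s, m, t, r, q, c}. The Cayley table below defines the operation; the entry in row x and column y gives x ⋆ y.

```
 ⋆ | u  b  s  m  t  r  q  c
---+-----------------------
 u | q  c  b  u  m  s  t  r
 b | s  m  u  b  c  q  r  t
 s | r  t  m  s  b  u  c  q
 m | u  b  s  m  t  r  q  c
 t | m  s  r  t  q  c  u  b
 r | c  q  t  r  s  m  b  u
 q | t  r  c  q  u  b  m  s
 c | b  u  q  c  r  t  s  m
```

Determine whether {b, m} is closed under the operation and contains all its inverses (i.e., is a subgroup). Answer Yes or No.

Yes

{b, m} contains the identity m.
Checking products: every product of two elements of {b, m} (read from the table) lies in {b, m}, so the set is closed.
In a finite group, a nonempty closed subset is a subgroup. So {b, m} ≤ G.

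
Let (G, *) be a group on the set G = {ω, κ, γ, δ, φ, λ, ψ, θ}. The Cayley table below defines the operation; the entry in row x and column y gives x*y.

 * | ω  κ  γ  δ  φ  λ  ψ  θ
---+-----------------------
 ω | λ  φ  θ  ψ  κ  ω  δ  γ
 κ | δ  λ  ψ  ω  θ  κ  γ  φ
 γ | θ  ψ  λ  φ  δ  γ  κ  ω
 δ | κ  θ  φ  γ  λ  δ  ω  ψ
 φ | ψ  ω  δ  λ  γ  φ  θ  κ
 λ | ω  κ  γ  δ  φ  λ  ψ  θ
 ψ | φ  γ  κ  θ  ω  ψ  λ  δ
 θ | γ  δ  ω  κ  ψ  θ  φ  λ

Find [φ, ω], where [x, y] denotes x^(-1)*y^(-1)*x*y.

Identity is λ; from the table φ^(-1) = δ and ω^(-1) = ω.
δ*ω = κ
κ*φ = θ
θ*ω = γ

γ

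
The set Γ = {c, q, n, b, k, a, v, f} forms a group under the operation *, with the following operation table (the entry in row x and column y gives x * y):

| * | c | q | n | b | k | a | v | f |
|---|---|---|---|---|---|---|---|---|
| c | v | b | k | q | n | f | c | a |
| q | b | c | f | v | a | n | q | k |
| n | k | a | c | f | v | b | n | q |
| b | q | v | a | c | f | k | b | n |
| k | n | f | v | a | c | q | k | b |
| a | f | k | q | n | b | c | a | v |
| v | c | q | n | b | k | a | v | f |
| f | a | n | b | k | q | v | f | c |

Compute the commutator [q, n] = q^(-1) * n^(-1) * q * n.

Identity is v; from the table q^(-1) = b and n^(-1) = k.
b * k = f
f * q = n
n * n = c

c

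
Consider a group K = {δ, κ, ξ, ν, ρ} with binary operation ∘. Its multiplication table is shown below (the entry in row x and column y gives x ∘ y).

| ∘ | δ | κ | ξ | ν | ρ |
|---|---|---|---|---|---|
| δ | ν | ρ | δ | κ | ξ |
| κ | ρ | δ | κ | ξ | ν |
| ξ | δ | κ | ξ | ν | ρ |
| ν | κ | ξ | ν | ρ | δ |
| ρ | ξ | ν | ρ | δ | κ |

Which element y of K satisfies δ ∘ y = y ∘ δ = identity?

First locate the identity: row ξ matches the header, so ξ is the identity.
Scan row δ for ξ: δ ∘ ρ = ξ. Hence δ^(-1) = ρ.

ρ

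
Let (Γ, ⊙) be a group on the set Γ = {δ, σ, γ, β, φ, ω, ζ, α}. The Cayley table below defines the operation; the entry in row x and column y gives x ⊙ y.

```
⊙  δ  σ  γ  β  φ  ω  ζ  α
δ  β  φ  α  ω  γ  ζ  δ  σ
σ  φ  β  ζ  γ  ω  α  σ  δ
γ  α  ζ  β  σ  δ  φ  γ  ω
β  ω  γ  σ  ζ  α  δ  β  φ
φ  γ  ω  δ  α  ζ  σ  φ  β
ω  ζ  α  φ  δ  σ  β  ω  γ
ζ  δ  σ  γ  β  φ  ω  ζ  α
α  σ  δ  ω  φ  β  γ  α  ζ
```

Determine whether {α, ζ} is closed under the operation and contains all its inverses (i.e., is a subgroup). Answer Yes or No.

{α, ζ} contains the identity ζ.
Checking products: every product of two elements of {α, ζ} (read from the table) lies in {α, ζ}, so the set is closed.
In a finite group, a nonempty closed subset is a subgroup. So {α, ζ} ≤ Γ.

Yes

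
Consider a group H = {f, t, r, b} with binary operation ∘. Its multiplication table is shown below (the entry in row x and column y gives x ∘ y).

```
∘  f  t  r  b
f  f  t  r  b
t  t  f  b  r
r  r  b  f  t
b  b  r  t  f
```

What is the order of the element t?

The identity element is f (its row matches the header).
t^1 = t
t^2 = t ∘ t = f
The first power of t equal to the identity is t^2, so ord(t) = 2.

2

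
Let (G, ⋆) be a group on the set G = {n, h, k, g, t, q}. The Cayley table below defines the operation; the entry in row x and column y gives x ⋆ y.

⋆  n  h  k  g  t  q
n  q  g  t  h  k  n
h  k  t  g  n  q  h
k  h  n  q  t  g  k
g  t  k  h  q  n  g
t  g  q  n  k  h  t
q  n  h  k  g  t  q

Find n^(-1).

n

First locate the identity: row q matches the header, so q is the identity.
Scan row n for q: n ⋆ n = q. Hence n^(-1) = n.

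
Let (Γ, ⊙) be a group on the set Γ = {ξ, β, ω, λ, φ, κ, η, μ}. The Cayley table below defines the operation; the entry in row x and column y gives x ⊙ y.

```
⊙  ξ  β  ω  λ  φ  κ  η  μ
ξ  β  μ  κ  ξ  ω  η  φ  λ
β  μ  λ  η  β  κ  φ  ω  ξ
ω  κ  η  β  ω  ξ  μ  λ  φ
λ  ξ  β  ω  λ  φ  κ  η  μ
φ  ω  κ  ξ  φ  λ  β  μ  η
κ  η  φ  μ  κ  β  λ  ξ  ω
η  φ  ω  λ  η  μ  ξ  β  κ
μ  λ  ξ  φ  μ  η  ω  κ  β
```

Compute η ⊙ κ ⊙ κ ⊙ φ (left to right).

η ⊙ κ = ξ
ξ ⊙ κ = η
η ⊙ φ = μ
(Structurally, Γ here is isomorphic to Z_2 x Z_4.)

μ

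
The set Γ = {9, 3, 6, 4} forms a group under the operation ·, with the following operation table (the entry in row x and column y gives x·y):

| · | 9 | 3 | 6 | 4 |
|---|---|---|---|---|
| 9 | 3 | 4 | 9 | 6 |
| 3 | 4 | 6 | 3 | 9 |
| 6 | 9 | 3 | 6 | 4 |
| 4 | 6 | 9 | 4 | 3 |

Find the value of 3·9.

Read row 3, column 9: 3·9 = 4.
(Structurally, Γ here is isomorphic to the cyclic group Z_4.)

4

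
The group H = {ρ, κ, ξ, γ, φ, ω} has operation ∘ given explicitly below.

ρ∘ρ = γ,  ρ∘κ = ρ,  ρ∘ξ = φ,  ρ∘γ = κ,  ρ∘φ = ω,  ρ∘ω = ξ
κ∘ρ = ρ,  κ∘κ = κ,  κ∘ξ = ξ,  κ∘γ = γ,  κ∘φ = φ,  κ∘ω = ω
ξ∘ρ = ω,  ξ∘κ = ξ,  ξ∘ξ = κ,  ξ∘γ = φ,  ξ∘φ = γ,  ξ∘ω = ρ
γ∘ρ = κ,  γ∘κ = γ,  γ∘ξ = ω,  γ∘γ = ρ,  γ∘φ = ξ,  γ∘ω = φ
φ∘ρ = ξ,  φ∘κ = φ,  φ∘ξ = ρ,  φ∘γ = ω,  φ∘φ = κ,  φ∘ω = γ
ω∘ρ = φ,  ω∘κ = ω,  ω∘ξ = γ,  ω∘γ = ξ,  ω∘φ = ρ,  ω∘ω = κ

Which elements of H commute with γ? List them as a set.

Compare row γ with column γ entry by entry.
ρ ∘ γ = κ = γ ∘ ρ, so ρ commutes with γ.
φ ∘ γ = ω but γ ∘ φ = ξ, so φ does not.
Collecting the elements that commute with γ: C(γ) = {γ, κ, ρ}.

{γ, κ, ρ}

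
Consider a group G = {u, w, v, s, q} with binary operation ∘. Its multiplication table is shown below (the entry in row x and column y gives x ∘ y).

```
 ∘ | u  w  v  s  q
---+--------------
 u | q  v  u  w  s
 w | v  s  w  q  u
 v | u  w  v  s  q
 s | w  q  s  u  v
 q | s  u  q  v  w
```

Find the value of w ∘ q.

Read row w, column q: w ∘ q = u.

u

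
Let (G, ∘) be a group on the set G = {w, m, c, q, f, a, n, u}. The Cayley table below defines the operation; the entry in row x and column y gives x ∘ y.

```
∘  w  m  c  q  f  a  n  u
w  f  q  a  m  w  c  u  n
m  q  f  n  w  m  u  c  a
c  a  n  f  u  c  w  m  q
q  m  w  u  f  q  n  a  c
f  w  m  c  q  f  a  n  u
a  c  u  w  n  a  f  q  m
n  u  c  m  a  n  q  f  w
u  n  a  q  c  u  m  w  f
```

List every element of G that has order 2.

Identity is f. Compute the order of each non-identity element by repeated multiplication:
  w: w → f  (order 2)
  m: m → f  (order 2)
  c: c → f  (order 2)
  q: q → f  (order 2)
  a: a → f  (order 2)
  n: n → f  (order 2)
  u: u → f  (order 2)
Elements of order 2: {a, c, m, n, q, u, w}.

{a, c, m, n, q, u, w}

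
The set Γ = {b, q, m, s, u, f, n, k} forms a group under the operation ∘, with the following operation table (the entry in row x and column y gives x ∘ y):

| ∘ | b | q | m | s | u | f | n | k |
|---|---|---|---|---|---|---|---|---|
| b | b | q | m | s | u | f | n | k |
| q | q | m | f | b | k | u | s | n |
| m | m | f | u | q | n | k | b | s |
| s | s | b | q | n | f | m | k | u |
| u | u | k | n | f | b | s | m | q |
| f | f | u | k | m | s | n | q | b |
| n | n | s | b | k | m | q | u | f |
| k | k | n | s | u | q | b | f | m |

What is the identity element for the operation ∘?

The identity e satisfies e ∘ x = x for all x, so its row in the table reproduces the column headers.
Row b reads: b, q, m, s, u, f, n, k — exactly the header order. So b is the identity.
(Structurally, Γ here is isomorphic to the cyclic group Z_8.)

b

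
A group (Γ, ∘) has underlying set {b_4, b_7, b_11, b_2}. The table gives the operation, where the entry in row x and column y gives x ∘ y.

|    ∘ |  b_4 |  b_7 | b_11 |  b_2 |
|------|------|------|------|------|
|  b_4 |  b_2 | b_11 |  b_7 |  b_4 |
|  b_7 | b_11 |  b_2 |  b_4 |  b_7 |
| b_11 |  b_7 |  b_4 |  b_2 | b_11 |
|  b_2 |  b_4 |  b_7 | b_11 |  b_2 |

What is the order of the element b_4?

The identity element is b_2 (its row matches the header).
b_4^1 = b_4
b_4^2 = b_4 ∘ b_4 = b_2
The first power of b_4 equal to the identity is b_4^2, so ord(b_4) = 2.

2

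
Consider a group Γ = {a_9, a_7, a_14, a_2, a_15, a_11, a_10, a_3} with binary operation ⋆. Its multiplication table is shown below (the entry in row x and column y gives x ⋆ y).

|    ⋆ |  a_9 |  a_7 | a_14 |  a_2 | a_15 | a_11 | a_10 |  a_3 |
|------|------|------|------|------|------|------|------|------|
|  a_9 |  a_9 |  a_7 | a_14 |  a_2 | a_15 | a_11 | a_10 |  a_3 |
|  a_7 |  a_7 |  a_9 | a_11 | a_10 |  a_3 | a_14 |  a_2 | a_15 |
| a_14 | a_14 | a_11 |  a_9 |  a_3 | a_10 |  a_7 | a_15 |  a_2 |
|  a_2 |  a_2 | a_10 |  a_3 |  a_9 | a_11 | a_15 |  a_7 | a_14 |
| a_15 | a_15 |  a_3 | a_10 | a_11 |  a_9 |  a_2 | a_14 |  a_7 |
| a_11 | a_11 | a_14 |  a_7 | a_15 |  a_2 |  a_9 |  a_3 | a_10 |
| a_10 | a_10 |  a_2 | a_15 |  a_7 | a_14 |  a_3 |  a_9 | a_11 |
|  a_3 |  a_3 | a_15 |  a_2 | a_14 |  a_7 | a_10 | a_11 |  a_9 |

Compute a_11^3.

a_11^1 = a_11
a_11^2 = a_11 ⋆ a_11 = a_9
a_11^3 = a_9 ⋆ a_11 = a_11

a_11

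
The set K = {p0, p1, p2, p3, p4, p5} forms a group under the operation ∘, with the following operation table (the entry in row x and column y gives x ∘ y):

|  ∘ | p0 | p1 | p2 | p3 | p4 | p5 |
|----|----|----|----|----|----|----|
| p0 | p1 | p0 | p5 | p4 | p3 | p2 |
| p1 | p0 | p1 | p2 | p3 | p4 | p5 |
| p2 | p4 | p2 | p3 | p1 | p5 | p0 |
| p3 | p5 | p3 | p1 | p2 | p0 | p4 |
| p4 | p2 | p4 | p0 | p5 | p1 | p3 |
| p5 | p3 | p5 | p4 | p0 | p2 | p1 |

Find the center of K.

{p1}

An element z is central iff its row equals its column in the table.
For p3: p3 ∘ p5 = p4 ≠ p0 = p5 ∘ p3, so p3 ∉ Z.
Checking each element this way leaves Z(K) = {p1}.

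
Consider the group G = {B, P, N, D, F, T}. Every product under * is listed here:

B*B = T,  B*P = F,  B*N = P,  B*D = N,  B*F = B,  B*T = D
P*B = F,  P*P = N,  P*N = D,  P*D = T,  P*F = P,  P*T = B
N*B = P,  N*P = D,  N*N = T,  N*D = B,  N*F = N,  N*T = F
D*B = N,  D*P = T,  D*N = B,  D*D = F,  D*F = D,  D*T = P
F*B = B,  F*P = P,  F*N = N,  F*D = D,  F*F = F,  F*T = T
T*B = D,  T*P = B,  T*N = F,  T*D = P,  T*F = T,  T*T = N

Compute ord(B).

The identity element is F (its row matches the header).
B^1 = B
B^2 = B * B = T
B^3 = T * B = D
B^4 = D * B = N
B^5 = N * B = P
B^6 = P * B = F
The first power of B equal to the identity is B^6, so ord(B) = 6.

6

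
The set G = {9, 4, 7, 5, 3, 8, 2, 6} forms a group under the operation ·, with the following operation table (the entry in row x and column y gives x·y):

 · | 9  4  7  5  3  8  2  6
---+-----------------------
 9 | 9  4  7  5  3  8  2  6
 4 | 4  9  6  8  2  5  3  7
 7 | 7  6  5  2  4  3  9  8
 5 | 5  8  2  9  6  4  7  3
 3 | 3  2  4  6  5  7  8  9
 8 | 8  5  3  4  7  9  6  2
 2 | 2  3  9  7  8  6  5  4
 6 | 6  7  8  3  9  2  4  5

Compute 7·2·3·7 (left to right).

7·2 = 9
9·3 = 3
3·7 = 4

4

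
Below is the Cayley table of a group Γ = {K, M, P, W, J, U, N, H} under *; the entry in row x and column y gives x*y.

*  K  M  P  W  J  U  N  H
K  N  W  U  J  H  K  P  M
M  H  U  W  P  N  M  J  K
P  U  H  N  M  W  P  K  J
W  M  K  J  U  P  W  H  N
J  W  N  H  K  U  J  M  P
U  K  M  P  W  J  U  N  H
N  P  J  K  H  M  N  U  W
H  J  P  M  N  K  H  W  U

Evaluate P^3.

P^1 = P
P^2 = P*P = N
P^3 = N*P = K

K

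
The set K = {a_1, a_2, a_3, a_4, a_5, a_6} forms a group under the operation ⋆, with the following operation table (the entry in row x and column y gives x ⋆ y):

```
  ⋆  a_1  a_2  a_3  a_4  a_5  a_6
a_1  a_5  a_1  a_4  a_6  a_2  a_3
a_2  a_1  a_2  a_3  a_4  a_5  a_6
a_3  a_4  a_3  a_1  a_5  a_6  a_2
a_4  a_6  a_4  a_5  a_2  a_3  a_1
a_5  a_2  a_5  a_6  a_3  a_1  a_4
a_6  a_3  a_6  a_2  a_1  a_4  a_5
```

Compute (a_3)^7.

a_3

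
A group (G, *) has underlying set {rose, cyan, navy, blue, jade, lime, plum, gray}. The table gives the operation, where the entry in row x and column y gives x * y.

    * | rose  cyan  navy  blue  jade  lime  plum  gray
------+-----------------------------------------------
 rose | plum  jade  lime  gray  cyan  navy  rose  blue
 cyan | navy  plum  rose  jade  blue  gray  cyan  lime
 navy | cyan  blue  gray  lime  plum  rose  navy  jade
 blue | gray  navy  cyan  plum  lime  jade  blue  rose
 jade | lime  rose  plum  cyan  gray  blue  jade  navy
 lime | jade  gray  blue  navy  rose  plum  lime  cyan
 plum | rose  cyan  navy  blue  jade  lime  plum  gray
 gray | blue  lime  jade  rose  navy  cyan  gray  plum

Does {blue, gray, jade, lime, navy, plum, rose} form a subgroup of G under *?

navy * rose = cyan, which is not in {blue, gray, jade, lime, navy, plum, rose}.
The subset is not closed under *, so it is not a subgroup.

No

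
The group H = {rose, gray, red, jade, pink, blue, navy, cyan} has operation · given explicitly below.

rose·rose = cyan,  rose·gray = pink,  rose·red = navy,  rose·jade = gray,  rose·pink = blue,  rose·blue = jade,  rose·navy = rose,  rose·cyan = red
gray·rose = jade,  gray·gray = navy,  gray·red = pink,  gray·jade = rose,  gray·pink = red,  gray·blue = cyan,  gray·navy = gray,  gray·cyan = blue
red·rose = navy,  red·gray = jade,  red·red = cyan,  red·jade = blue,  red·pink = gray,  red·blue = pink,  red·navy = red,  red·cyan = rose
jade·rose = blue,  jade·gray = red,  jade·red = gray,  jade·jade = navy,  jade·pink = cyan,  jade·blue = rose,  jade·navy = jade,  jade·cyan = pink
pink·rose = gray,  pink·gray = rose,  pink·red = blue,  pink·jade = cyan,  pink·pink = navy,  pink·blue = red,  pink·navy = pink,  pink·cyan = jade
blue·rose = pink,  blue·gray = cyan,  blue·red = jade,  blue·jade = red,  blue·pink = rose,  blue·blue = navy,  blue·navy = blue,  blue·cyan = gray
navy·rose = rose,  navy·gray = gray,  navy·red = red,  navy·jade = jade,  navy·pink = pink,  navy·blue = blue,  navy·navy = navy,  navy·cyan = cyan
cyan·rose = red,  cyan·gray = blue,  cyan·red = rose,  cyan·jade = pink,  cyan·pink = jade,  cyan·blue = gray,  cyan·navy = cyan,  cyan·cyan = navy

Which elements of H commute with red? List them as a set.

{cyan, navy, red, rose}

Compare row red with column red entry by entry.
cyan·red = rose = red·cyan, so cyan commutes with red.
jade·red = gray but red·jade = blue, so jade does not.
Collecting the elements that commute with red: C(red) = {cyan, navy, red, rose}.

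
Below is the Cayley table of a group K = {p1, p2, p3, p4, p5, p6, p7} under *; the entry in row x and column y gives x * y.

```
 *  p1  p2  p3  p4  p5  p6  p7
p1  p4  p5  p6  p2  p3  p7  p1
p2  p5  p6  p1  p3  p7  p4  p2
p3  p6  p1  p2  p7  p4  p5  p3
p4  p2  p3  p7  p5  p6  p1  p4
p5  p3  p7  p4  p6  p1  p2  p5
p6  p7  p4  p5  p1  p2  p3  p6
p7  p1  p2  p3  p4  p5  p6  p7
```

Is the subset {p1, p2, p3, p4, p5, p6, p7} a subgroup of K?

{p1, p2, p3, p4, p5, p6, p7} contains the identity p7.
Checking products: every product of two elements of {p1, p2, p3, p4, p5, p6, p7} (read from the table) lies in {p1, p2, p3, p4, p5, p6, p7}, so the set is closed.
In a finite group, a nonempty closed subset is a subgroup. So {p1, p2, p3, p4, p5, p6, p7} ≤ K.

Yes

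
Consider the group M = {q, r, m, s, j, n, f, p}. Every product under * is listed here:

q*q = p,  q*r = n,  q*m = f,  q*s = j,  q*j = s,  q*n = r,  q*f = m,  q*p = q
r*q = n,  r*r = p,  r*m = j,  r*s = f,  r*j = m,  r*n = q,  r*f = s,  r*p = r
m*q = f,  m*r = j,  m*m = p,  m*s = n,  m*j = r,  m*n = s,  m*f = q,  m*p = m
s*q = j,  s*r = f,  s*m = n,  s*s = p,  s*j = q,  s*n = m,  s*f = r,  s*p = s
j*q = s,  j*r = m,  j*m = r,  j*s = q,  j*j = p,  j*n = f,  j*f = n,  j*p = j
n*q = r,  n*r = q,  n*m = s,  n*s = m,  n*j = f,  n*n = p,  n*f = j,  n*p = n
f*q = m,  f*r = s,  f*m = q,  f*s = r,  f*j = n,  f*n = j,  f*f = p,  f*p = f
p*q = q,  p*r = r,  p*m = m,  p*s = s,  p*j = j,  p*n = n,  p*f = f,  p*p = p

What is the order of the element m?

The identity element is p (its row matches the header).
m^1 = m
m^2 = m * m = p
The first power of m equal to the identity is m^2, so ord(m) = 2.

2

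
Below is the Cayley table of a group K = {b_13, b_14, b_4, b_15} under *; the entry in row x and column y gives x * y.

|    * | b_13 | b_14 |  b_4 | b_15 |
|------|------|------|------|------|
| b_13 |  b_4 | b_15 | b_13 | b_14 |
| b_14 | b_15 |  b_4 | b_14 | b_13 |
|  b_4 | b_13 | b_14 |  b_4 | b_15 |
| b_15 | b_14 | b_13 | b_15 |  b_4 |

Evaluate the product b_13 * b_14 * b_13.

b_14

b_13 * b_14 = b_15
b_15 * b_13 = b_14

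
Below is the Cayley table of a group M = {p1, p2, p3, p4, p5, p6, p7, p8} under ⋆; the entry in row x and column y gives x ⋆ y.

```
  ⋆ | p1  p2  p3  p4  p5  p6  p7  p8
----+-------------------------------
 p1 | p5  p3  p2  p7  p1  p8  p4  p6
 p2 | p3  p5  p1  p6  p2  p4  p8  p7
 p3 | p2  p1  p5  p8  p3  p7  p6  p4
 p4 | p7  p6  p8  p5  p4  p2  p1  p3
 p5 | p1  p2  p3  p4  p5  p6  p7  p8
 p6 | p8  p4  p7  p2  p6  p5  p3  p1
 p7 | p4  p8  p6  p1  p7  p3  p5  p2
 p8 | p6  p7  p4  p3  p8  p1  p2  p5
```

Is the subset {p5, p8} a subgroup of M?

{p5, p8} contains the identity p5.
Checking products: every product of two elements of {p5, p8} (read from the table) lies in {p5, p8}, so the set is closed.
In a finite group, a nonempty closed subset is a subgroup. So {p5, p8} ≤ M.
(Structurally, M here is isomorphic to the elementary abelian group (Z_2)^3.)

Yes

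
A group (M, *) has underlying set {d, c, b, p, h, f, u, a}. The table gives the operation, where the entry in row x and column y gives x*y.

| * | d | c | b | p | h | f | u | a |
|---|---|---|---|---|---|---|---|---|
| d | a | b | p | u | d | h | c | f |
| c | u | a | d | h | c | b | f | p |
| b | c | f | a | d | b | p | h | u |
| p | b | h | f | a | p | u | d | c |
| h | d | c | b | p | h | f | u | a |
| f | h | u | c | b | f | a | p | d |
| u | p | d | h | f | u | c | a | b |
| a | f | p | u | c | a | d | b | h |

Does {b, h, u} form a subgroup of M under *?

No

b*b = a, which is not in {b, h, u}.
The subset is not closed under *, so it is not a subgroup.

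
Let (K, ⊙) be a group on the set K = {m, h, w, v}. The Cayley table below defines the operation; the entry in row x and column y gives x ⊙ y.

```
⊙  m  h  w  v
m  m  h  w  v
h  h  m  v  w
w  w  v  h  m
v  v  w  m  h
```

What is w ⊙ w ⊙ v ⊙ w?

h

w ⊙ w = h
h ⊙ v = w
w ⊙ w = h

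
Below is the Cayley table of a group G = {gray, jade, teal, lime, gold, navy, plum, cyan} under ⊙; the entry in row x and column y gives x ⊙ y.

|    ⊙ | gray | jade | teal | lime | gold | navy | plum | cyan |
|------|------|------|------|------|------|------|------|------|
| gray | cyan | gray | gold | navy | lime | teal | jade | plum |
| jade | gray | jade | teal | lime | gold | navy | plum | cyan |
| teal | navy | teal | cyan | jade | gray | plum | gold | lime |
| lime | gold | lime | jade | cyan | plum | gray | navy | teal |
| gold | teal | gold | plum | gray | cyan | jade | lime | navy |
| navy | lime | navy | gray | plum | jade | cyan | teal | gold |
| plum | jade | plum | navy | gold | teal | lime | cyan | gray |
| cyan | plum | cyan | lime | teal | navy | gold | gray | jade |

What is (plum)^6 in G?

cyan

plum^1 = plum
plum^2 = plum ⊙ plum = cyan
plum^3 = cyan ⊙ plum = gray
plum^4 = gray ⊙ plum = jade
plum^5 = jade ⊙ plum = plum
plum^6 = plum ⊙ plum = cyan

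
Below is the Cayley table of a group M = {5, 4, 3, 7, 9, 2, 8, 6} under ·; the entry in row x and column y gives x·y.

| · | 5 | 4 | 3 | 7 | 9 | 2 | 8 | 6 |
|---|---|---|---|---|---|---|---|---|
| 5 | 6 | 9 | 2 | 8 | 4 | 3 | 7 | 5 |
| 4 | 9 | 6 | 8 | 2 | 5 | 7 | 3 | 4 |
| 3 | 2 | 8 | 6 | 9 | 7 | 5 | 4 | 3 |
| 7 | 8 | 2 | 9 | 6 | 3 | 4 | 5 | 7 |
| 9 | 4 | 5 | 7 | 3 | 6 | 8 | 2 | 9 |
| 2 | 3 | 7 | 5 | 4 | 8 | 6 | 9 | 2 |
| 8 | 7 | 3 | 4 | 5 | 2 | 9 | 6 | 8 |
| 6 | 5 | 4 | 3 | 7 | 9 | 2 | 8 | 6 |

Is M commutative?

Check whether the table is symmetric across its main diagonal.
Every entry (row x, col y) equals the entry (row y, col x), so M is abelian.
(In fact M ≅ the elementary abelian group (Z_2)^3.)

Yes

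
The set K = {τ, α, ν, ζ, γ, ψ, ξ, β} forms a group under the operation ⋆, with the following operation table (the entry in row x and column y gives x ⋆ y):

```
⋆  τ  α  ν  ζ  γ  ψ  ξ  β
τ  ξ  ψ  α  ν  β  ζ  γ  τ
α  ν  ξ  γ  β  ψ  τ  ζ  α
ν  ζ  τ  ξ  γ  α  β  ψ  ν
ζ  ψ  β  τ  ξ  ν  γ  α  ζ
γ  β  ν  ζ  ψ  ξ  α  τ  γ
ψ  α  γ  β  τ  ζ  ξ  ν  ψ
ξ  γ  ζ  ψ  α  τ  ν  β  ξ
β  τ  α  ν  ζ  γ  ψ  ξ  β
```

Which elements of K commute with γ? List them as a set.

{β, γ, ξ, τ}

Compare row γ with column γ entry by entry.
ξ ⋆ γ = τ = γ ⋆ ξ, so ξ commutes with γ.
α ⋆ γ = ψ but γ ⋆ α = ν, so α does not.
Collecting the elements that commute with γ: C(γ) = {β, γ, ξ, τ}.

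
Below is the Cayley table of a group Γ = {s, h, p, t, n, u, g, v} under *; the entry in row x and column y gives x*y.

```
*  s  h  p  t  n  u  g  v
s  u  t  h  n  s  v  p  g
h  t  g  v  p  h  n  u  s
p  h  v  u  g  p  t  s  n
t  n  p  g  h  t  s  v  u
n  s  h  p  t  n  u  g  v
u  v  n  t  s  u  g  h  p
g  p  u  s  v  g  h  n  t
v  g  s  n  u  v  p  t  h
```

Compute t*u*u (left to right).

t*u = s
s*u = v

v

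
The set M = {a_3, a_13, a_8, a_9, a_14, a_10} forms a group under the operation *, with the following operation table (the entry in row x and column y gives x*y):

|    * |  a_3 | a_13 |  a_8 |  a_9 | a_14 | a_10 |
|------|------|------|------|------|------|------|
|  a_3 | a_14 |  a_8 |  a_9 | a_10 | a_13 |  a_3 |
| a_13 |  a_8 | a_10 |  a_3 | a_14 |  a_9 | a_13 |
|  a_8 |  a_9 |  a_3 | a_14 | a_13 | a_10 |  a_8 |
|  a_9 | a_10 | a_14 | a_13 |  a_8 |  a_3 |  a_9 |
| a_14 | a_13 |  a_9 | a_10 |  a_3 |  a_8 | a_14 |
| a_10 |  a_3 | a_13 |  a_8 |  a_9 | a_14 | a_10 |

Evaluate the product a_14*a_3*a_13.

a_14*a_3 = a_13
a_13*a_13 = a_10

a_10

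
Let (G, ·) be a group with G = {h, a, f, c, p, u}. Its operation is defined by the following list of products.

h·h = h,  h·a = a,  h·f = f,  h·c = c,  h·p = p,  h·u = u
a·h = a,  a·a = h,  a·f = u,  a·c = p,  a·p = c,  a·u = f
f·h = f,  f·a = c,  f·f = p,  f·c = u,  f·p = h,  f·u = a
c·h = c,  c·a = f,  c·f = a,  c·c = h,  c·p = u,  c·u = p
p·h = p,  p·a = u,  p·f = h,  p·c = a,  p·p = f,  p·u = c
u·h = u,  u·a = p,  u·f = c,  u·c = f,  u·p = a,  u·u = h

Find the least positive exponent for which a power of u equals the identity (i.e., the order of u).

The identity element is h (its row matches the header).
u^1 = u
u^2 = u·u = h
The first power of u equal to the identity is u^2, so ord(u) = 2.
(Structurally, G here is isomorphic to the symmetric group S_3.)

2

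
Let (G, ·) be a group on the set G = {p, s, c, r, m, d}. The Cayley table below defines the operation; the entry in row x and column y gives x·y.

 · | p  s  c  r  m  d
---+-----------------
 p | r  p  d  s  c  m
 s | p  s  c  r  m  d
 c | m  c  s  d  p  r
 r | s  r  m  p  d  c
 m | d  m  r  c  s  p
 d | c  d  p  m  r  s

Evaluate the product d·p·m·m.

c

d·p = c
c·m = p
p·m = c
(Structurally, G here is isomorphic to the symmetric group S_3.)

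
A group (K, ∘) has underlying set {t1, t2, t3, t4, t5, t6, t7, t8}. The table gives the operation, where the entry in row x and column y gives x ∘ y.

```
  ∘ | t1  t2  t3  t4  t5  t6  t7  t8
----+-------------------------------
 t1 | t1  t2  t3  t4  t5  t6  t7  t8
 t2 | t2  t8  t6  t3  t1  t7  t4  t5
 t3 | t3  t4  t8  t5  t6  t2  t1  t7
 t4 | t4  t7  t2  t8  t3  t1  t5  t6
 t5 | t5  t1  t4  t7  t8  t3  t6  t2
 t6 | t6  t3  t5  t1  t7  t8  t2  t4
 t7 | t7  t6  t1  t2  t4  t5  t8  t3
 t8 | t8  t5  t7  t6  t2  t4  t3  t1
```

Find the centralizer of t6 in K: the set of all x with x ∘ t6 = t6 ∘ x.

{t1, t4, t6, t8}

Compare row t6 with column t6 entry by entry.
t8 ∘ t6 = t4 = t6 ∘ t8, so t8 commutes with t6.
t5 ∘ t6 = t3 but t6 ∘ t5 = t7, so t5 does not.
Collecting the elements that commute with t6: C(t6) = {t1, t4, t6, t8}.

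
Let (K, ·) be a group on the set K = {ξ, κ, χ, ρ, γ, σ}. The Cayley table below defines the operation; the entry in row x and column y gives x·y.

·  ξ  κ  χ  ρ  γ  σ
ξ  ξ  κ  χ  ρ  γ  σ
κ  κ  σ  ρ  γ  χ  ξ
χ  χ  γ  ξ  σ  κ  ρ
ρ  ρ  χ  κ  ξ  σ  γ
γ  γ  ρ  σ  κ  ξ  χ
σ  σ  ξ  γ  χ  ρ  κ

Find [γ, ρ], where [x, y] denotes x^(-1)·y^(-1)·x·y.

Identity is ξ; from the table γ^(-1) = γ and ρ^(-1) = ρ.
γ·ρ = κ
κ·γ = χ
χ·ρ = σ

σ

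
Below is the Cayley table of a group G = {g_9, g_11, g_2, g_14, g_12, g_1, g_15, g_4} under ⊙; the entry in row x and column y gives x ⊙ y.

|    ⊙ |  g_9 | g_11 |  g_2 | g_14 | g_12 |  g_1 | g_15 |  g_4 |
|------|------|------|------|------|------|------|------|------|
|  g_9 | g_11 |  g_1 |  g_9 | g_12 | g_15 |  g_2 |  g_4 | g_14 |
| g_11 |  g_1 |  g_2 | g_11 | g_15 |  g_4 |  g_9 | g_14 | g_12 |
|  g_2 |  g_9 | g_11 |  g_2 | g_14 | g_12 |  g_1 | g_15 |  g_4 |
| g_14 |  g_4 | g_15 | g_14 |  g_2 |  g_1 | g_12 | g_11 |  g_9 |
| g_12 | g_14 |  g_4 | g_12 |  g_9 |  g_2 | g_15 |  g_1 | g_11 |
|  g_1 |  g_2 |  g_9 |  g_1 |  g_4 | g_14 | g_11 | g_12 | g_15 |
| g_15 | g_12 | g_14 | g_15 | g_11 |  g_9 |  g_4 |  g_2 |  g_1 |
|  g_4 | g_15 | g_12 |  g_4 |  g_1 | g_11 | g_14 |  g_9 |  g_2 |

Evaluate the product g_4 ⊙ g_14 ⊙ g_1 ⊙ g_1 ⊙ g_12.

g_15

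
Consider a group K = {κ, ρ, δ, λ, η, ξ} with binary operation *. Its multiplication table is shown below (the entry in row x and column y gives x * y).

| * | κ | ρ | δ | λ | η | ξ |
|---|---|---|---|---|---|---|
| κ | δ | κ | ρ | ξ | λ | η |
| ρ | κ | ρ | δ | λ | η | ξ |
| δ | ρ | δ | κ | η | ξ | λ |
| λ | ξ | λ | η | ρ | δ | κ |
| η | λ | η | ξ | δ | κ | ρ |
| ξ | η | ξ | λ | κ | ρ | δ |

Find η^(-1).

First locate the identity: row ρ matches the header, so ρ is the identity.
Scan row η for ρ: η * ξ = ρ. Hence η^(-1) = ξ.

ξ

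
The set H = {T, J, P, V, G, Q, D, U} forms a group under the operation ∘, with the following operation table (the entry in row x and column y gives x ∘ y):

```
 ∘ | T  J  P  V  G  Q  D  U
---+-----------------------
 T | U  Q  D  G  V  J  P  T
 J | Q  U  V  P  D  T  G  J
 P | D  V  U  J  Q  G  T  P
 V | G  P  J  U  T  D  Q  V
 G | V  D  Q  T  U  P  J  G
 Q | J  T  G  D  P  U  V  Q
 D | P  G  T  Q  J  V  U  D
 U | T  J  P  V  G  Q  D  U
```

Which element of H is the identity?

The identity e satisfies e ∘ x = x for all x, so its row in the table reproduces the column headers.
Row U reads: T, J, P, V, G, Q, D, U — exactly the header order. So U is the identity.

U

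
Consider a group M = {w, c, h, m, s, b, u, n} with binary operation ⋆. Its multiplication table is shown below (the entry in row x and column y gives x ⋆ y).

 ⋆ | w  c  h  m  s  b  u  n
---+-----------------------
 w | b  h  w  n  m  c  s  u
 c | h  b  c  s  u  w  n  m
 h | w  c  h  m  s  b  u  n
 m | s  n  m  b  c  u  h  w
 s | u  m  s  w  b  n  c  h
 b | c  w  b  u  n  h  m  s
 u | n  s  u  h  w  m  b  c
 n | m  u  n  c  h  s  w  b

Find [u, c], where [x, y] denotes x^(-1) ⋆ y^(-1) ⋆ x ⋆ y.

Identity is h; from the table u^(-1) = m and c^(-1) = w.
m ⋆ w = s
s ⋆ u = c
c ⋆ c = b

b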